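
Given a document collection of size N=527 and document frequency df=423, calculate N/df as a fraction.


IDF ratio = N / df
= 527 / 423
= 527/423

527/423


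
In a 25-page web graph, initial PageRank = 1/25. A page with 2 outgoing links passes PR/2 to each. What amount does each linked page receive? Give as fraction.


Initial PR = 1/25 = 1/25
Outlinks = 2
Contribution per link = PR / outlinks
= 1/25 / 2
= 1/50

1/50


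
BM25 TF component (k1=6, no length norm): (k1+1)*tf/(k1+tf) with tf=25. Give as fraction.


BM25 TF component = (k1+1)*tf / (k1+tf)
k1 = 6, tf = 25
Numerator = (6+1)*25 = 175
Denominator = 6 + 25 = 31
= 175/31 = 175/31

175/31


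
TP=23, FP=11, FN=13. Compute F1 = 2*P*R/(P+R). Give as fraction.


F1 = 2 * P * R / (P + R)
P = TP/(TP+FP) = 23/34 = 23/34
R = TP/(TP+FN) = 23/36 = 23/36
2 * P * R = 2 * 23/34 * 23/36 = 529/612
P + R = 23/34 + 23/36 = 805/612
F1 = 529/612 / 805/612 = 23/35

23/35


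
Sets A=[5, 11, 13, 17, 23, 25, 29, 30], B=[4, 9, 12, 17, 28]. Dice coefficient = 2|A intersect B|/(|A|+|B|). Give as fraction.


A intersect B = [17]
|A intersect B| = 1
|A| = 8, |B| = 5
Dice = 2*1 / (8+5)
= 2 / 13 = 2/13

2/13


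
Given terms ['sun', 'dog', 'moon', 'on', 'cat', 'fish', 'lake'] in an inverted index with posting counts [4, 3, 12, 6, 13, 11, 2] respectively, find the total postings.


Summing posting list sizes:
'sun': 4 postings
'dog': 3 postings
'moon': 12 postings
'on': 6 postings
'cat': 13 postings
'fish': 11 postings
'lake': 2 postings
Total = 4 + 3 + 12 + 6 + 13 + 11 + 2 = 51

51


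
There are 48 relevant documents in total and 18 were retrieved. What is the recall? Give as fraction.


Recall = retrieved_relevant / total_relevant
= 18 / 48
= 18 / (18 + 30)
= 3/8

3/8


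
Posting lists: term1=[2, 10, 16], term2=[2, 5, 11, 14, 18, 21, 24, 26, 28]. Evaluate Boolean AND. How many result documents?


Boolean AND: find intersection of posting lists
term1 docs: [2, 10, 16]
term2 docs: [2, 5, 11, 14, 18, 21, 24, 26, 28]
Intersection: [2]
|intersection| = 1

1


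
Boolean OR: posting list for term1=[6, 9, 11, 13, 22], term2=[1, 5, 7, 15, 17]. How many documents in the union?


Boolean OR: find union of posting lists
term1 docs: [6, 9, 11, 13, 22]
term2 docs: [1, 5, 7, 15, 17]
Union: [1, 5, 6, 7, 9, 11, 13, 15, 17, 22]
|union| = 10

10


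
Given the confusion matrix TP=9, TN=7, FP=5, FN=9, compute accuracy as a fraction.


Accuracy = (TP + TN) / (TP + TN + FP + FN)
TP + TN = 9 + 7 = 16
Total = 9 + 7 + 5 + 9 = 30
Accuracy = 16 / 30 = 8/15

8/15


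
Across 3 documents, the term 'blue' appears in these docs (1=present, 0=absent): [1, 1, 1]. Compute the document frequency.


Checking each document for 'blue':
Doc 1: present
Doc 2: present
Doc 3: present
df = sum of presences = 1 + 1 + 1 = 3

3


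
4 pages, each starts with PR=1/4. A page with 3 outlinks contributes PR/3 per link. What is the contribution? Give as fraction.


Initial PR = 1/4 = 1/4
Outlinks = 3
Contribution per link = PR / outlinks
= 1/4 / 3
= 1/12

1/12


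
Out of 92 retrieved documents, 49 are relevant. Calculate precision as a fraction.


Precision = relevant_retrieved / total_retrieved
= 49 / 92
= 49 / (49 + 43)
= 49/92

49/92


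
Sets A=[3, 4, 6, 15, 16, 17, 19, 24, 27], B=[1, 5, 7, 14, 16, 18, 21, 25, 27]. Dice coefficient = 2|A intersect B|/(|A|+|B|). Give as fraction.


A intersect B = [16, 27]
|A intersect B| = 2
|A| = 9, |B| = 9
Dice = 2*2 / (9+9)
= 4 / 18 = 2/9

2/9


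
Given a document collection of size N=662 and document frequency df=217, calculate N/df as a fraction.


IDF ratio = N / df
= 662 / 217
= 662/217

662/217


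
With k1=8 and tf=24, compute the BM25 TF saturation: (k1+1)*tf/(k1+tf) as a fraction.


BM25 TF component = (k1+1)*tf / (k1+tf)
k1 = 8, tf = 24
Numerator = (8+1)*24 = 216
Denominator = 8 + 24 = 32
= 216/32 = 27/4

27/4


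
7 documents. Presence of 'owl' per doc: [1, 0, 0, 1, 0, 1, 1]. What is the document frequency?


Checking each document for 'owl':
Doc 1: present
Doc 2: absent
Doc 3: absent
Doc 4: present
Doc 5: absent
Doc 6: present
Doc 7: present
df = sum of presences = 1 + 0 + 0 + 1 + 0 + 1 + 1 = 4

4


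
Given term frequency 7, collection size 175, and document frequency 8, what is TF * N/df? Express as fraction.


TF * (N/df)
= 7 * (175/8)
= 7 * 175/8
= 1225/8

1225/8


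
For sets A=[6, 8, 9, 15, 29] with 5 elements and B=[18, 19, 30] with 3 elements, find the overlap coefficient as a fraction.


A intersect B = []
|A intersect B| = 0
min(|A|, |B|) = min(5, 3) = 3
Overlap = 0 / 3 = 0

0


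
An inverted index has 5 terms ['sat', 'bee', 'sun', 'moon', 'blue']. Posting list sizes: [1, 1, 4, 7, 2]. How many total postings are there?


Summing posting list sizes:
'sat': 1 postings
'bee': 1 postings
'sun': 4 postings
'moon': 7 postings
'blue': 2 postings
Total = 1 + 1 + 4 + 7 + 2 = 15

15


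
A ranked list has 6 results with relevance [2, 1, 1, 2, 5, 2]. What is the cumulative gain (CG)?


Cumulative Gain = sum of relevance scores
Position 1: rel=2, running sum=2
Position 2: rel=1, running sum=3
Position 3: rel=1, running sum=4
Position 4: rel=2, running sum=6
Position 5: rel=5, running sum=11
Position 6: rel=2, running sum=13
CG = 13

13


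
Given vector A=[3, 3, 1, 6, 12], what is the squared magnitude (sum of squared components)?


|A|^2 = sum of squared components
A[0]^2 = 3^2 = 9
A[1]^2 = 3^2 = 9
A[2]^2 = 1^2 = 1
A[3]^2 = 6^2 = 36
A[4]^2 = 12^2 = 144
Sum = 9 + 9 + 1 + 36 + 144 = 199

199


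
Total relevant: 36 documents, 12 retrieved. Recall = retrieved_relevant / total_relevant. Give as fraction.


Recall = retrieved_relevant / total_relevant
= 12 / 36
= 12 / (12 + 24)
= 1/3

1/3


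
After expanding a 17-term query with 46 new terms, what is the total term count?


Original terms: 17
Expansion terms: 46
Total = 17 + 46 = 63

63


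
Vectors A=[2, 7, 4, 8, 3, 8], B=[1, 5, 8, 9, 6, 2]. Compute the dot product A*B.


Dot product = sum of element-wise products
A[0]*B[0] = 2*1 = 2
A[1]*B[1] = 7*5 = 35
A[2]*B[2] = 4*8 = 32
A[3]*B[3] = 8*9 = 72
A[4]*B[4] = 3*6 = 18
A[5]*B[5] = 8*2 = 16
Sum = 2 + 35 + 32 + 72 + 18 + 16 = 175

175


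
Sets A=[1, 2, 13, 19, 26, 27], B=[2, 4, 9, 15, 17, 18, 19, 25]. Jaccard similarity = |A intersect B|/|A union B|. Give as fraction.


A intersect B = [2, 19]
|A intersect B| = 2
A union B = [1, 2, 4, 9, 13, 15, 17, 18, 19, 25, 26, 27]
|A union B| = 12
Jaccard = 2/12 = 1/6

1/6


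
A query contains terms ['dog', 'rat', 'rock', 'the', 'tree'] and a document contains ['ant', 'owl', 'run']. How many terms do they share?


Query terms: ['dog', 'rat', 'rock', 'the', 'tree']
Document terms: ['ant', 'owl', 'run']
Common terms: []
Overlap count = 0

0


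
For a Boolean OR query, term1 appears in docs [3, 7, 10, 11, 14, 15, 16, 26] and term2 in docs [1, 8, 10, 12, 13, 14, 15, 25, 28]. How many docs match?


Boolean OR: find union of posting lists
term1 docs: [3, 7, 10, 11, 14, 15, 16, 26]
term2 docs: [1, 8, 10, 12, 13, 14, 15, 25, 28]
Union: [1, 3, 7, 8, 10, 11, 12, 13, 14, 15, 16, 25, 26, 28]
|union| = 14

14


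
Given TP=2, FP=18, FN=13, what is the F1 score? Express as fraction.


F1 = 2 * P * R / (P + R)
P = TP/(TP+FP) = 2/20 = 1/10
R = TP/(TP+FN) = 2/15 = 2/15
2 * P * R = 2 * 1/10 * 2/15 = 2/75
P + R = 1/10 + 2/15 = 7/30
F1 = 2/75 / 7/30 = 4/35

4/35


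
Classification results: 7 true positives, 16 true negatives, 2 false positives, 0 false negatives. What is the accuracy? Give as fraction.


Accuracy = (TP + TN) / (TP + TN + FP + FN)
TP + TN = 7 + 16 = 23
Total = 7 + 16 + 2 + 0 = 25
Accuracy = 23 / 25 = 23/25

23/25


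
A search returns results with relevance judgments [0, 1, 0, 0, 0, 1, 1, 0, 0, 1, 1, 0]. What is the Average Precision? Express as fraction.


Computing P@k for each relevant position:
Position 1: not relevant
Position 2: relevant, P@2 = 1/2 = 1/2
Position 3: not relevant
Position 4: not relevant
Position 5: not relevant
Position 6: relevant, P@6 = 2/6 = 1/3
Position 7: relevant, P@7 = 3/7 = 3/7
Position 8: not relevant
Position 9: not relevant
Position 10: relevant, P@10 = 4/10 = 2/5
Position 11: relevant, P@11 = 5/11 = 5/11
Position 12: not relevant
Sum of P@k = 1/2 + 1/3 + 3/7 + 2/5 + 5/11 = 4889/2310
AP = 4889/2310 / 5 = 4889/11550

4889/11550


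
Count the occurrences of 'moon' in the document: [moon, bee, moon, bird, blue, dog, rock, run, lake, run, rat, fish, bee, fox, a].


Document has 15 words
Scanning for 'moon':
Found at positions: [0, 2]
Count = 2

2


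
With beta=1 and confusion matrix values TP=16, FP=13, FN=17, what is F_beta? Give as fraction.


P = TP/(TP+FP) = 16/29 = 16/29
R = TP/(TP+FN) = 16/33 = 16/33
beta^2 = 1^2 = 1
(1 + beta^2) = 2
Numerator = (1+beta^2)*P*R = 512/957
Denominator = beta^2*P + R = 16/29 + 16/33 = 992/957
F_beta = 16/31

16/31


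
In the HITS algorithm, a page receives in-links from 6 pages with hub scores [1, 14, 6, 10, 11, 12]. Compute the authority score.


Authority = sum of hub scores of in-linkers
In-link 1: hub score = 1
In-link 2: hub score = 14
In-link 3: hub score = 6
In-link 4: hub score = 10
In-link 5: hub score = 11
In-link 6: hub score = 12
Authority = 1 + 14 + 6 + 10 + 11 + 12 = 54

54


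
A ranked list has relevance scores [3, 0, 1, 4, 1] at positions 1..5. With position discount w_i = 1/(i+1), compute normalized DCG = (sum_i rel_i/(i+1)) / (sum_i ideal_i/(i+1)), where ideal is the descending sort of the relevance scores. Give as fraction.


Position discount weights w_i = 1/(i+1) for i=1..5:
Weights = [1/2, 1/3, 1/4, 1/5, 1/6]
Actual relevance: [3, 0, 1, 4, 1]
DCG = 3/2 + 0/3 + 1/4 + 4/5 + 1/6 = 163/60
Ideal relevance (sorted desc): [4, 3, 1, 1, 0]
Ideal DCG = 4/2 + 3/3 + 1/4 + 1/5 + 0/6 = 69/20
nDCG = DCG / ideal_DCG = 163/60 / 69/20 = 163/207

163/207


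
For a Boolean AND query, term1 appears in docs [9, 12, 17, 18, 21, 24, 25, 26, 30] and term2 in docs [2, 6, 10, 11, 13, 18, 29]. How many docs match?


Boolean AND: find intersection of posting lists
term1 docs: [9, 12, 17, 18, 21, 24, 25, 26, 30]
term2 docs: [2, 6, 10, 11, 13, 18, 29]
Intersection: [18]
|intersection| = 1

1


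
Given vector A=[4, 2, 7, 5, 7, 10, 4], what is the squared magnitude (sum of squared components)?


|A|^2 = sum of squared components
A[0]^2 = 4^2 = 16
A[1]^2 = 2^2 = 4
A[2]^2 = 7^2 = 49
A[3]^2 = 5^2 = 25
A[4]^2 = 7^2 = 49
A[5]^2 = 10^2 = 100
A[6]^2 = 4^2 = 16
Sum = 16 + 4 + 49 + 25 + 49 + 100 + 16 = 259

259


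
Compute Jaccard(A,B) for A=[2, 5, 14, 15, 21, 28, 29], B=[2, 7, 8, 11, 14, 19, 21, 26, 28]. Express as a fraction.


A intersect B = [2, 14, 21, 28]
|A intersect B| = 4
A union B = [2, 5, 7, 8, 11, 14, 15, 19, 21, 26, 28, 29]
|A union B| = 12
Jaccard = 4/12 = 1/3

1/3


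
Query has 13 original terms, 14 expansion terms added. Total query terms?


Original terms: 13
Expansion terms: 14
Total = 13 + 14 = 27

27


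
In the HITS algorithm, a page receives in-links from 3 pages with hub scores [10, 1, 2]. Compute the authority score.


Authority = sum of hub scores of in-linkers
In-link 1: hub score = 10
In-link 2: hub score = 1
In-link 3: hub score = 2
Authority = 10 + 1 + 2 = 13

13


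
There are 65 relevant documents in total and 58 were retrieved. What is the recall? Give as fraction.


Recall = retrieved_relevant / total_relevant
= 58 / 65
= 58 / (58 + 7)
= 58/65

58/65


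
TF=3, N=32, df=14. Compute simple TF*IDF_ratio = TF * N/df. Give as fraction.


TF * (N/df)
= 3 * (32/14)
= 3 * 16/7
= 48/7

48/7


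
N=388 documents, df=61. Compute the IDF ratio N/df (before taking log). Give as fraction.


IDF ratio = N / df
= 388 / 61
= 388/61

388/61


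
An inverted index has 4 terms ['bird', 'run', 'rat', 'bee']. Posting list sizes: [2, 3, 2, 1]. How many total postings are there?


Summing posting list sizes:
'bird': 2 postings
'run': 3 postings
'rat': 2 postings
'bee': 1 postings
Total = 2 + 3 + 2 + 1 = 8

8


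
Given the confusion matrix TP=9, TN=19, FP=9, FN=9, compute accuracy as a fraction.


Accuracy = (TP + TN) / (TP + TN + FP + FN)
TP + TN = 9 + 19 = 28
Total = 9 + 19 + 9 + 9 = 46
Accuracy = 28 / 46 = 14/23

14/23


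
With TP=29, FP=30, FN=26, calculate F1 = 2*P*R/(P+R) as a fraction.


F1 = 2 * P * R / (P + R)
P = TP/(TP+FP) = 29/59 = 29/59
R = TP/(TP+FN) = 29/55 = 29/55
2 * P * R = 2 * 29/59 * 29/55 = 1682/3245
P + R = 29/59 + 29/55 = 3306/3245
F1 = 1682/3245 / 3306/3245 = 29/57

29/57


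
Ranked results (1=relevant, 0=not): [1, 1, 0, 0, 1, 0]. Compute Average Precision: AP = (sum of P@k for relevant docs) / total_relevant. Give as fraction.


Computing P@k for each relevant position:
Position 1: relevant, P@1 = 1/1 = 1
Position 2: relevant, P@2 = 2/2 = 1
Position 3: not relevant
Position 4: not relevant
Position 5: relevant, P@5 = 3/5 = 3/5
Position 6: not relevant
Sum of P@k = 1 + 1 + 3/5 = 13/5
AP = 13/5 / 3 = 13/15

13/15


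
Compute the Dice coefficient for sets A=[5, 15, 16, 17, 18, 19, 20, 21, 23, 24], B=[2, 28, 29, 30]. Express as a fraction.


A intersect B = []
|A intersect B| = 0
|A| = 10, |B| = 4
Dice = 2*0 / (10+4)
= 0 / 14 = 0

0


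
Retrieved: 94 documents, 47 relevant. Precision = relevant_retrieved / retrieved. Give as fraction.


Precision = relevant_retrieved / total_retrieved
= 47 / 94
= 47 / (47 + 47)
= 1/2

1/2


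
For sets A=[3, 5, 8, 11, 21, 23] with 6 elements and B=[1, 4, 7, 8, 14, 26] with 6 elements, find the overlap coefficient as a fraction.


A intersect B = [8]
|A intersect B| = 1
min(|A|, |B|) = min(6, 6) = 6
Overlap = 1 / 6 = 1/6

1/6


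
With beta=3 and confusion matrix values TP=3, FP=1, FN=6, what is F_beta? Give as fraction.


P = TP/(TP+FP) = 3/4 = 3/4
R = TP/(TP+FN) = 3/9 = 1/3
beta^2 = 3^2 = 9
(1 + beta^2) = 10
Numerator = (1+beta^2)*P*R = 5/2
Denominator = beta^2*P + R = 27/4 + 1/3 = 85/12
F_beta = 6/17

6/17


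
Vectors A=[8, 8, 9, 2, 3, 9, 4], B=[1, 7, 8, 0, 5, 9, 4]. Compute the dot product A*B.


Dot product = sum of element-wise products
A[0]*B[0] = 8*1 = 8
A[1]*B[1] = 8*7 = 56
A[2]*B[2] = 9*8 = 72
A[3]*B[3] = 2*0 = 0
A[4]*B[4] = 3*5 = 15
A[5]*B[5] = 9*9 = 81
A[6]*B[6] = 4*4 = 16
Sum = 8 + 56 + 72 + 0 + 15 + 81 + 16 = 248

248


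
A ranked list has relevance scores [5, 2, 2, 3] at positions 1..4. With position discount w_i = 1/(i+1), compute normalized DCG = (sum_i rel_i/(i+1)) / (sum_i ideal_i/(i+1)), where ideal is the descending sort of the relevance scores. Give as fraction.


Position discount weights w_i = 1/(i+1) for i=1..4:
Weights = [1/2, 1/3, 1/4, 1/5]
Actual relevance: [5, 2, 2, 3]
DCG = 5/2 + 2/3 + 2/4 + 3/5 = 64/15
Ideal relevance (sorted desc): [5, 3, 2, 2]
Ideal DCG = 5/2 + 3/3 + 2/4 + 2/5 = 22/5
nDCG = DCG / ideal_DCG = 64/15 / 22/5 = 32/33

32/33


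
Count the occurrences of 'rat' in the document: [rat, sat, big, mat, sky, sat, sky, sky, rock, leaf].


Document has 10 words
Scanning for 'rat':
Found at positions: [0]
Count = 1

1


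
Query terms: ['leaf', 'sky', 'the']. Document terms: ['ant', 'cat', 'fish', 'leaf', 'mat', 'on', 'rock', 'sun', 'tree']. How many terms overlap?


Query terms: ['leaf', 'sky', 'the']
Document terms: ['ant', 'cat', 'fish', 'leaf', 'mat', 'on', 'rock', 'sun', 'tree']
Common terms: ['leaf']
Overlap count = 1

1


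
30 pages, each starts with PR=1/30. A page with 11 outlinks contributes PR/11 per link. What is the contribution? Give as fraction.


Initial PR = 1/30 = 1/30
Outlinks = 11
Contribution per link = PR / outlinks
= 1/30 / 11
= 1/330

1/330


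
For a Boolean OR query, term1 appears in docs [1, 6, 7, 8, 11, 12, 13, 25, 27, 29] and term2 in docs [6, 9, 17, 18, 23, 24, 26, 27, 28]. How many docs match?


Boolean OR: find union of posting lists
term1 docs: [1, 6, 7, 8, 11, 12, 13, 25, 27, 29]
term2 docs: [6, 9, 17, 18, 23, 24, 26, 27, 28]
Union: [1, 6, 7, 8, 9, 11, 12, 13, 17, 18, 23, 24, 25, 26, 27, 28, 29]
|union| = 17

17


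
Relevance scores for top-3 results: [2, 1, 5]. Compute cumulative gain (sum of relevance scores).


Cumulative Gain = sum of relevance scores
Position 1: rel=2, running sum=2
Position 2: rel=1, running sum=3
Position 3: rel=5, running sum=8
CG = 8

8


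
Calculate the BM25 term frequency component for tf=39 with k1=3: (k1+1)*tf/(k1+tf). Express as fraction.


BM25 TF component = (k1+1)*tf / (k1+tf)
k1 = 3, tf = 39
Numerator = (3+1)*39 = 156
Denominator = 3 + 39 = 42
= 156/42 = 26/7

26/7


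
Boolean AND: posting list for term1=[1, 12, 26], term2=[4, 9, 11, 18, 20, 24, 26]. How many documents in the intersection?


Boolean AND: find intersection of posting lists
term1 docs: [1, 12, 26]
term2 docs: [4, 9, 11, 18, 20, 24, 26]
Intersection: [26]
|intersection| = 1

1


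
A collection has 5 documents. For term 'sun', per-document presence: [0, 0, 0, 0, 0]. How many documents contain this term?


Checking each document for 'sun':
Doc 1: absent
Doc 2: absent
Doc 3: absent
Doc 4: absent
Doc 5: absent
df = sum of presences = 0 + 0 + 0 + 0 + 0 = 0

0


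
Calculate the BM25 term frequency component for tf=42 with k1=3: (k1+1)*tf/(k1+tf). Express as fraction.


BM25 TF component = (k1+1)*tf / (k1+tf)
k1 = 3, tf = 42
Numerator = (3+1)*42 = 168
Denominator = 3 + 42 = 45
= 168/45 = 56/15

56/15


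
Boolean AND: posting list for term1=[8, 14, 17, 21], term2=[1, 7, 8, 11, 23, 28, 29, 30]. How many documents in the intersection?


Boolean AND: find intersection of posting lists
term1 docs: [8, 14, 17, 21]
term2 docs: [1, 7, 8, 11, 23, 28, 29, 30]
Intersection: [8]
|intersection| = 1

1


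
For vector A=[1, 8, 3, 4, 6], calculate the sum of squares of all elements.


|A|^2 = sum of squared components
A[0]^2 = 1^2 = 1
A[1]^2 = 8^2 = 64
A[2]^2 = 3^2 = 9
A[3]^2 = 4^2 = 16
A[4]^2 = 6^2 = 36
Sum = 1 + 64 + 9 + 16 + 36 = 126

126


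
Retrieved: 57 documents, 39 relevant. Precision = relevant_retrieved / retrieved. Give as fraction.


Precision = relevant_retrieved / total_retrieved
= 39 / 57
= 39 / (39 + 18)
= 13/19

13/19


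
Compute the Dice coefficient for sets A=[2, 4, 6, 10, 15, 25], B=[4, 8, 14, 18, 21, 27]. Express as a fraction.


A intersect B = [4]
|A intersect B| = 1
|A| = 6, |B| = 6
Dice = 2*1 / (6+6)
= 2 / 12 = 1/6

1/6


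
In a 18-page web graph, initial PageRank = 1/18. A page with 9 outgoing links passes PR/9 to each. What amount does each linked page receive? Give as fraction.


Initial PR = 1/18 = 1/18
Outlinks = 9
Contribution per link = PR / outlinks
= 1/18 / 9
= 1/162

1/162


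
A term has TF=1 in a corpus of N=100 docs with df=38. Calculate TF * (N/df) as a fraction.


TF * (N/df)
= 1 * (100/38)
= 1 * 50/19
= 50/19

50/19


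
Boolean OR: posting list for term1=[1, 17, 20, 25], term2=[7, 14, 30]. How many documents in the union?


Boolean OR: find union of posting lists
term1 docs: [1, 17, 20, 25]
term2 docs: [7, 14, 30]
Union: [1, 7, 14, 17, 20, 25, 30]
|union| = 7

7


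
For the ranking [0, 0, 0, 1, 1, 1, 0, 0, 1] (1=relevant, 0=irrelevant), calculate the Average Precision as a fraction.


Computing P@k for each relevant position:
Position 1: not relevant
Position 2: not relevant
Position 3: not relevant
Position 4: relevant, P@4 = 1/4 = 1/4
Position 5: relevant, P@5 = 2/5 = 2/5
Position 6: relevant, P@6 = 3/6 = 1/2
Position 7: not relevant
Position 8: not relevant
Position 9: relevant, P@9 = 4/9 = 4/9
Sum of P@k = 1/4 + 2/5 + 1/2 + 4/9 = 287/180
AP = 287/180 / 4 = 287/720

287/720


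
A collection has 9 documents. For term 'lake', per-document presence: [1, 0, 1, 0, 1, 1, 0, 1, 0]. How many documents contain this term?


Checking each document for 'lake':
Doc 1: present
Doc 2: absent
Doc 3: present
Doc 4: absent
Doc 5: present
Doc 6: present
Doc 7: absent
Doc 8: present
Doc 9: absent
df = sum of presences = 1 + 0 + 1 + 0 + 1 + 1 + 0 + 1 + 0 = 5

5


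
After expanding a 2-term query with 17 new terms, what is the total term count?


Original terms: 2
Expansion terms: 17
Total = 2 + 17 = 19

19


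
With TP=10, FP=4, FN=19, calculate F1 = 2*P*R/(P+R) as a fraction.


F1 = 2 * P * R / (P + R)
P = TP/(TP+FP) = 10/14 = 5/7
R = TP/(TP+FN) = 10/29 = 10/29
2 * P * R = 2 * 5/7 * 10/29 = 100/203
P + R = 5/7 + 10/29 = 215/203
F1 = 100/203 / 215/203 = 20/43

20/43


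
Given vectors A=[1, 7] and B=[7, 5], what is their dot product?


Dot product = sum of element-wise products
A[0]*B[0] = 1*7 = 7
A[1]*B[1] = 7*5 = 35
Sum = 7 + 35 = 42

42


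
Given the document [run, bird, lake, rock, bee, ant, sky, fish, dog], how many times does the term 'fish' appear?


Document has 9 words
Scanning for 'fish':
Found at positions: [7]
Count = 1

1


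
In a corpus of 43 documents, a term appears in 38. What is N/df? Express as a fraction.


IDF ratio = N / df
= 43 / 38
= 43/38

43/38


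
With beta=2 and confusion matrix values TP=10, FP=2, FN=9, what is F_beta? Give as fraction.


P = TP/(TP+FP) = 10/12 = 5/6
R = TP/(TP+FN) = 10/19 = 10/19
beta^2 = 2^2 = 4
(1 + beta^2) = 5
Numerator = (1+beta^2)*P*R = 125/57
Denominator = beta^2*P + R = 10/3 + 10/19 = 220/57
F_beta = 25/44

25/44


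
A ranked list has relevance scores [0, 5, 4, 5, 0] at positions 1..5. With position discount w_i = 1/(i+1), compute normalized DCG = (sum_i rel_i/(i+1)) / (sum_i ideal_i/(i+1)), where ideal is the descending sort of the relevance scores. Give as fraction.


Position discount weights w_i = 1/(i+1) for i=1..5:
Weights = [1/2, 1/3, 1/4, 1/5, 1/6]
Actual relevance: [0, 5, 4, 5, 0]
DCG = 0/2 + 5/3 + 4/4 + 5/5 + 0/6 = 11/3
Ideal relevance (sorted desc): [5, 5, 4, 0, 0]
Ideal DCG = 5/2 + 5/3 + 4/4 + 0/5 + 0/6 = 31/6
nDCG = DCG / ideal_DCG = 11/3 / 31/6 = 22/31

22/31


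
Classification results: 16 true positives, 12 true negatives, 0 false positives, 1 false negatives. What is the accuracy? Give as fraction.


Accuracy = (TP + TN) / (TP + TN + FP + FN)
TP + TN = 16 + 12 = 28
Total = 16 + 12 + 0 + 1 = 29
Accuracy = 28 / 29 = 28/29

28/29


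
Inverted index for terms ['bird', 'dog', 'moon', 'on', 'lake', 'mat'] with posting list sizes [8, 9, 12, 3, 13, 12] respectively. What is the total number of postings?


Summing posting list sizes:
'bird': 8 postings
'dog': 9 postings
'moon': 12 postings
'on': 3 postings
'lake': 13 postings
'mat': 12 postings
Total = 8 + 9 + 12 + 3 + 13 + 12 = 57

57


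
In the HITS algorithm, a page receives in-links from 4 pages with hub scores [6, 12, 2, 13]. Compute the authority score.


Authority = sum of hub scores of in-linkers
In-link 1: hub score = 6
In-link 2: hub score = 12
In-link 3: hub score = 2
In-link 4: hub score = 13
Authority = 6 + 12 + 2 + 13 = 33

33


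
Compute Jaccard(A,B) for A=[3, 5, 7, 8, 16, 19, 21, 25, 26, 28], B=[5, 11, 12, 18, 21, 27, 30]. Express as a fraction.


A intersect B = [5, 21]
|A intersect B| = 2
A union B = [3, 5, 7, 8, 11, 12, 16, 18, 19, 21, 25, 26, 27, 28, 30]
|A union B| = 15
Jaccard = 2/15 = 2/15

2/15


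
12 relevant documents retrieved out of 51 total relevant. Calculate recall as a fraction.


Recall = retrieved_relevant / total_relevant
= 12 / 51
= 12 / (12 + 39)
= 4/17

4/17


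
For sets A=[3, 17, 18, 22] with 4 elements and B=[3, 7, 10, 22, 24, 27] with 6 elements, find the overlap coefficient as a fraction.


A intersect B = [3, 22]
|A intersect B| = 2
min(|A|, |B|) = min(4, 6) = 4
Overlap = 2 / 4 = 1/2

1/2


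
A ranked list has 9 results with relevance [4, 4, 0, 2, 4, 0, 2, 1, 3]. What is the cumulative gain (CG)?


Cumulative Gain = sum of relevance scores
Position 1: rel=4, running sum=4
Position 2: rel=4, running sum=8
Position 3: rel=0, running sum=8
Position 4: rel=2, running sum=10
Position 5: rel=4, running sum=14
Position 6: rel=0, running sum=14
Position 7: rel=2, running sum=16
Position 8: rel=1, running sum=17
Position 9: rel=3, running sum=20
CG = 20

20


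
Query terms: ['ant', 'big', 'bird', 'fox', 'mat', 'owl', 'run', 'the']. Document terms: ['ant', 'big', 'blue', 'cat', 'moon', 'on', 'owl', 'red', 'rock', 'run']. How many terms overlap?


Query terms: ['ant', 'big', 'bird', 'fox', 'mat', 'owl', 'run', 'the']
Document terms: ['ant', 'big', 'blue', 'cat', 'moon', 'on', 'owl', 'red', 'rock', 'run']
Common terms: ['ant', 'big', 'owl', 'run']
Overlap count = 4

4


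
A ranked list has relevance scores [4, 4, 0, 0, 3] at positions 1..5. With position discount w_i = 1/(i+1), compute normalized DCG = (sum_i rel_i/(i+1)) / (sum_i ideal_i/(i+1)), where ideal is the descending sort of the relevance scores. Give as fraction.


Position discount weights w_i = 1/(i+1) for i=1..5:
Weights = [1/2, 1/3, 1/4, 1/5, 1/6]
Actual relevance: [4, 4, 0, 0, 3]
DCG = 4/2 + 4/3 + 0/4 + 0/5 + 3/6 = 23/6
Ideal relevance (sorted desc): [4, 4, 3, 0, 0]
Ideal DCG = 4/2 + 4/3 + 3/4 + 0/5 + 0/6 = 49/12
nDCG = DCG / ideal_DCG = 23/6 / 49/12 = 46/49

46/49


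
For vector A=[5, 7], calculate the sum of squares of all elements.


|A|^2 = sum of squared components
A[0]^2 = 5^2 = 25
A[1]^2 = 7^2 = 49
Sum = 25 + 49 = 74

74


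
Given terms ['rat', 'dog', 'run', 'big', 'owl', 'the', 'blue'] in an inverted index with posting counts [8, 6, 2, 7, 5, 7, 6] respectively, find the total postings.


Summing posting list sizes:
'rat': 8 postings
'dog': 6 postings
'run': 2 postings
'big': 7 postings
'owl': 5 postings
'the': 7 postings
'blue': 6 postings
Total = 8 + 6 + 2 + 7 + 5 + 7 + 6 = 41

41


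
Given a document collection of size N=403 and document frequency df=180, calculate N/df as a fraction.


IDF ratio = N / df
= 403 / 180
= 403/180

403/180


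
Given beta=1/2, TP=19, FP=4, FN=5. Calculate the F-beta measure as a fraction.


P = TP/(TP+FP) = 19/23 = 19/23
R = TP/(TP+FN) = 19/24 = 19/24
beta^2 = 1/2^2 = 1/4
(1 + beta^2) = 5/4
Numerator = (1+beta^2)*P*R = 1805/2208
Denominator = beta^2*P + R = 19/92 + 19/24 = 551/552
F_beta = 95/116

95/116


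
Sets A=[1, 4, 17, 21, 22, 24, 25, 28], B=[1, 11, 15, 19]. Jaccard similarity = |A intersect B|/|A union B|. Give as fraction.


A intersect B = [1]
|A intersect B| = 1
A union B = [1, 4, 11, 15, 17, 19, 21, 22, 24, 25, 28]
|A union B| = 11
Jaccard = 1/11 = 1/11

1/11


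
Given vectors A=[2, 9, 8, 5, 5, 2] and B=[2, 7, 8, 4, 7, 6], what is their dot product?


Dot product = sum of element-wise products
A[0]*B[0] = 2*2 = 4
A[1]*B[1] = 9*7 = 63
A[2]*B[2] = 8*8 = 64
A[3]*B[3] = 5*4 = 20
A[4]*B[4] = 5*7 = 35
A[5]*B[5] = 2*6 = 12
Sum = 4 + 63 + 64 + 20 + 35 + 12 = 198

198


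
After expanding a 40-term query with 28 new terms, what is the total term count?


Original terms: 40
Expansion terms: 28
Total = 40 + 28 = 68

68


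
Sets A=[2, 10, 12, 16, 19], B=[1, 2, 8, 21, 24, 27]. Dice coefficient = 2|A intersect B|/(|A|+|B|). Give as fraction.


A intersect B = [2]
|A intersect B| = 1
|A| = 5, |B| = 6
Dice = 2*1 / (5+6)
= 2 / 11 = 2/11

2/11


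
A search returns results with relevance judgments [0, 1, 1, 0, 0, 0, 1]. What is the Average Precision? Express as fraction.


Computing P@k for each relevant position:
Position 1: not relevant
Position 2: relevant, P@2 = 1/2 = 1/2
Position 3: relevant, P@3 = 2/3 = 2/3
Position 4: not relevant
Position 5: not relevant
Position 6: not relevant
Position 7: relevant, P@7 = 3/7 = 3/7
Sum of P@k = 1/2 + 2/3 + 3/7 = 67/42
AP = 67/42 / 3 = 67/126

67/126


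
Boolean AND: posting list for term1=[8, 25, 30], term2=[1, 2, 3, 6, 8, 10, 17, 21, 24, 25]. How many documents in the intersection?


Boolean AND: find intersection of posting lists
term1 docs: [8, 25, 30]
term2 docs: [1, 2, 3, 6, 8, 10, 17, 21, 24, 25]
Intersection: [8, 25]
|intersection| = 2

2


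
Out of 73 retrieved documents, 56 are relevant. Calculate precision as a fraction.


Precision = relevant_retrieved / total_retrieved
= 56 / 73
= 56 / (56 + 17)
= 56/73

56/73


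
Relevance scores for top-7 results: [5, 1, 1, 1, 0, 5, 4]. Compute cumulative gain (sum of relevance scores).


Cumulative Gain = sum of relevance scores
Position 1: rel=5, running sum=5
Position 2: rel=1, running sum=6
Position 3: rel=1, running sum=7
Position 4: rel=1, running sum=8
Position 5: rel=0, running sum=8
Position 6: rel=5, running sum=13
Position 7: rel=4, running sum=17
CG = 17

17


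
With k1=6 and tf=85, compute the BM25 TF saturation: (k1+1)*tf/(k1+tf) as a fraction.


BM25 TF component = (k1+1)*tf / (k1+tf)
k1 = 6, tf = 85
Numerator = (6+1)*85 = 595
Denominator = 6 + 85 = 91
= 595/91 = 85/13

85/13


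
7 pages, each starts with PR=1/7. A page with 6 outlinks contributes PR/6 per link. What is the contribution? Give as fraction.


Initial PR = 1/7 = 1/7
Outlinks = 6
Contribution per link = PR / outlinks
= 1/7 / 6
= 1/42

1/42


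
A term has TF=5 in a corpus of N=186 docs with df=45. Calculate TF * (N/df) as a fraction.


TF * (N/df)
= 5 * (186/45)
= 5 * 62/15
= 62/3

62/3


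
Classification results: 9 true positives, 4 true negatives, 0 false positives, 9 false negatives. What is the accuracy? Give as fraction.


Accuracy = (TP + TN) / (TP + TN + FP + FN)
TP + TN = 9 + 4 = 13
Total = 9 + 4 + 0 + 9 = 22
Accuracy = 13 / 22 = 13/22

13/22


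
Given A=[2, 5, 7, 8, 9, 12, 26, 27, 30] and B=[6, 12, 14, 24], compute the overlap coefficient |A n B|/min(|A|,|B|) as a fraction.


A intersect B = [12]
|A intersect B| = 1
min(|A|, |B|) = min(9, 4) = 4
Overlap = 1 / 4 = 1/4

1/4


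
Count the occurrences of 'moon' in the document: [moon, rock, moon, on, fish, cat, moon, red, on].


Document has 9 words
Scanning for 'moon':
Found at positions: [0, 2, 6]
Count = 3

3


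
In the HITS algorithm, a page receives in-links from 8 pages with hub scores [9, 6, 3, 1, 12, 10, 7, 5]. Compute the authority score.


Authority = sum of hub scores of in-linkers
In-link 1: hub score = 9
In-link 2: hub score = 6
In-link 3: hub score = 3
In-link 4: hub score = 1
In-link 5: hub score = 12
In-link 6: hub score = 10
In-link 7: hub score = 7
In-link 8: hub score = 5
Authority = 9 + 6 + 3 + 1 + 12 + 10 + 7 + 5 = 53

53


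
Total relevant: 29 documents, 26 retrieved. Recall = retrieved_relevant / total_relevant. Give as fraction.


Recall = retrieved_relevant / total_relevant
= 26 / 29
= 26 / (26 + 3)
= 26/29

26/29


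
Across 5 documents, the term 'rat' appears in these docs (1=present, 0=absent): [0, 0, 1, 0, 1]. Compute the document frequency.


Checking each document for 'rat':
Doc 1: absent
Doc 2: absent
Doc 3: present
Doc 4: absent
Doc 5: present
df = sum of presences = 0 + 0 + 1 + 0 + 1 = 2

2


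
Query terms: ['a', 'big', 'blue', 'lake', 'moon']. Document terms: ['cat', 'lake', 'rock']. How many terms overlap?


Query terms: ['a', 'big', 'blue', 'lake', 'moon']
Document terms: ['cat', 'lake', 'rock']
Common terms: ['lake']
Overlap count = 1

1


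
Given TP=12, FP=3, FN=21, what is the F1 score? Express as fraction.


F1 = 2 * P * R / (P + R)
P = TP/(TP+FP) = 12/15 = 4/5
R = TP/(TP+FN) = 12/33 = 4/11
2 * P * R = 2 * 4/5 * 4/11 = 32/55
P + R = 4/5 + 4/11 = 64/55
F1 = 32/55 / 64/55 = 1/2

1/2


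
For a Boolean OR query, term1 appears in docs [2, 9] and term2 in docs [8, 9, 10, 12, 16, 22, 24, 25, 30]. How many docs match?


Boolean OR: find union of posting lists
term1 docs: [2, 9]
term2 docs: [8, 9, 10, 12, 16, 22, 24, 25, 30]
Union: [2, 8, 9, 10, 12, 16, 22, 24, 25, 30]
|union| = 10

10


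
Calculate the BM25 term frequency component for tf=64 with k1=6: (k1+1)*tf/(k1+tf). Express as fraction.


BM25 TF component = (k1+1)*tf / (k1+tf)
k1 = 6, tf = 64
Numerator = (6+1)*64 = 448
Denominator = 6 + 64 = 70
= 448/70 = 32/5

32/5


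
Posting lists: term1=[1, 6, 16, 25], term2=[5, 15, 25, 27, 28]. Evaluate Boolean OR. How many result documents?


Boolean OR: find union of posting lists
term1 docs: [1, 6, 16, 25]
term2 docs: [5, 15, 25, 27, 28]
Union: [1, 5, 6, 15, 16, 25, 27, 28]
|union| = 8

8


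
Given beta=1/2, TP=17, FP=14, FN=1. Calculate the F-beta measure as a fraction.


P = TP/(TP+FP) = 17/31 = 17/31
R = TP/(TP+FN) = 17/18 = 17/18
beta^2 = 1/2^2 = 1/4
(1 + beta^2) = 5/4
Numerator = (1+beta^2)*P*R = 1445/2232
Denominator = beta^2*P + R = 17/124 + 17/18 = 1207/1116
F_beta = 85/142

85/142


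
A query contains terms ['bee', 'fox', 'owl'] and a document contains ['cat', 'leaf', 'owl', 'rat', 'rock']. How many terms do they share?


Query terms: ['bee', 'fox', 'owl']
Document terms: ['cat', 'leaf', 'owl', 'rat', 'rock']
Common terms: ['owl']
Overlap count = 1

1


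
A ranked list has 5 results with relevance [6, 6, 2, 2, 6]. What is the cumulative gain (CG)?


Cumulative Gain = sum of relevance scores
Position 1: rel=6, running sum=6
Position 2: rel=6, running sum=12
Position 3: rel=2, running sum=14
Position 4: rel=2, running sum=16
Position 5: rel=6, running sum=22
CG = 22

22


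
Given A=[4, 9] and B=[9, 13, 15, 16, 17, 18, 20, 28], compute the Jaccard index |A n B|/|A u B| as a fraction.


A intersect B = [9]
|A intersect B| = 1
A union B = [4, 9, 13, 15, 16, 17, 18, 20, 28]
|A union B| = 9
Jaccard = 1/9 = 1/9

1/9


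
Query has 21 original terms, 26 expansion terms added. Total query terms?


Original terms: 21
Expansion terms: 26
Total = 21 + 26 = 47

47


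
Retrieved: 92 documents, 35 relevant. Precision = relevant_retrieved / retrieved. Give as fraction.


Precision = relevant_retrieved / total_retrieved
= 35 / 92
= 35 / (35 + 57)
= 35/92

35/92


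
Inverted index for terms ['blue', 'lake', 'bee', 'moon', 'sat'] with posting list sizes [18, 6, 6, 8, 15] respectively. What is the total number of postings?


Summing posting list sizes:
'blue': 18 postings
'lake': 6 postings
'bee': 6 postings
'moon': 8 postings
'sat': 15 postings
Total = 18 + 6 + 6 + 8 + 15 = 53

53


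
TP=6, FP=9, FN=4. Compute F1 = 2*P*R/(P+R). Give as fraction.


F1 = 2 * P * R / (P + R)
P = TP/(TP+FP) = 6/15 = 2/5
R = TP/(TP+FN) = 6/10 = 3/5
2 * P * R = 2 * 2/5 * 3/5 = 12/25
P + R = 2/5 + 3/5 = 1
F1 = 12/25 / 1 = 12/25

12/25


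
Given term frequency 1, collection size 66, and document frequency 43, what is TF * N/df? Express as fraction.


TF * (N/df)
= 1 * (66/43)
= 1 * 66/43
= 66/43

66/43


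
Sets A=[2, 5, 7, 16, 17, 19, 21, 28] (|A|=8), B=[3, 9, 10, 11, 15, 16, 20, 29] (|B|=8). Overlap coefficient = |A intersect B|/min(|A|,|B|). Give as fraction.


A intersect B = [16]
|A intersect B| = 1
min(|A|, |B|) = min(8, 8) = 8
Overlap = 1 / 8 = 1/8

1/8


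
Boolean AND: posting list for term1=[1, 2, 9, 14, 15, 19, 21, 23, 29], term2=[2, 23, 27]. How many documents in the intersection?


Boolean AND: find intersection of posting lists
term1 docs: [1, 2, 9, 14, 15, 19, 21, 23, 29]
term2 docs: [2, 23, 27]
Intersection: [2, 23]
|intersection| = 2

2


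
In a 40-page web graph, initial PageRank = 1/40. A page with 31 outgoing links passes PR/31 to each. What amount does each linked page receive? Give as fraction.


Initial PR = 1/40 = 1/40
Outlinks = 31
Contribution per link = PR / outlinks
= 1/40 / 31
= 1/1240

1/1240


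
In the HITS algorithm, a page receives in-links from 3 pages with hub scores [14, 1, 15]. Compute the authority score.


Authority = sum of hub scores of in-linkers
In-link 1: hub score = 14
In-link 2: hub score = 1
In-link 3: hub score = 15
Authority = 14 + 1 + 15 = 30

30


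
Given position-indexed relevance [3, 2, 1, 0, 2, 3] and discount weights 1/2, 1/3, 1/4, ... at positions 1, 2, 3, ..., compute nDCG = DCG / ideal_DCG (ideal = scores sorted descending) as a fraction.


Position discount weights w_i = 1/(i+1) for i=1..6:
Weights = [1/2, 1/3, 1/4, 1/5, 1/6, 1/7]
Actual relevance: [3, 2, 1, 0, 2, 3]
DCG = 3/2 + 2/3 + 1/4 + 0/5 + 2/6 + 3/7 = 89/28
Ideal relevance (sorted desc): [3, 3, 2, 2, 1, 0]
Ideal DCG = 3/2 + 3/3 + 2/4 + 2/5 + 1/6 + 0/7 = 107/30
nDCG = DCG / ideal_DCG = 89/28 / 107/30 = 1335/1498

1335/1498


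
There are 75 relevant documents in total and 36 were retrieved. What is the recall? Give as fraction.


Recall = retrieved_relevant / total_relevant
= 36 / 75
= 36 / (36 + 39)
= 12/25

12/25


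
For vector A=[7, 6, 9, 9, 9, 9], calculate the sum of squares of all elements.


|A|^2 = sum of squared components
A[0]^2 = 7^2 = 49
A[1]^2 = 6^2 = 36
A[2]^2 = 9^2 = 81
A[3]^2 = 9^2 = 81
A[4]^2 = 9^2 = 81
A[5]^2 = 9^2 = 81
Sum = 49 + 36 + 81 + 81 + 81 + 81 = 409

409


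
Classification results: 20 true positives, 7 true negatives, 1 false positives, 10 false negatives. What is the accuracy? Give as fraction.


Accuracy = (TP + TN) / (TP + TN + FP + FN)
TP + TN = 20 + 7 = 27
Total = 20 + 7 + 1 + 10 = 38
Accuracy = 27 / 38 = 27/38

27/38


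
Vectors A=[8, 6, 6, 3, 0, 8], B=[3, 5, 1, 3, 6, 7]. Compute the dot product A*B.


Dot product = sum of element-wise products
A[0]*B[0] = 8*3 = 24
A[1]*B[1] = 6*5 = 30
A[2]*B[2] = 6*1 = 6
A[3]*B[3] = 3*3 = 9
A[4]*B[4] = 0*6 = 0
A[5]*B[5] = 8*7 = 56
Sum = 24 + 30 + 6 + 9 + 0 + 56 = 125

125


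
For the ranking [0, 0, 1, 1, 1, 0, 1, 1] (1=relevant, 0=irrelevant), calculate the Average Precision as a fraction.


Computing P@k for each relevant position:
Position 1: not relevant
Position 2: not relevant
Position 3: relevant, P@3 = 1/3 = 1/3
Position 4: relevant, P@4 = 2/4 = 1/2
Position 5: relevant, P@5 = 3/5 = 3/5
Position 6: not relevant
Position 7: relevant, P@7 = 4/7 = 4/7
Position 8: relevant, P@8 = 5/8 = 5/8
Sum of P@k = 1/3 + 1/2 + 3/5 + 4/7 + 5/8 = 2209/840
AP = 2209/840 / 5 = 2209/4200

2209/4200


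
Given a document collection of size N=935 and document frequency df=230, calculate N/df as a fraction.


IDF ratio = N / df
= 935 / 230
= 187/46

187/46


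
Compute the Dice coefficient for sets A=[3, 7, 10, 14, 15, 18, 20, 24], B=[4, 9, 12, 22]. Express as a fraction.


A intersect B = []
|A intersect B| = 0
|A| = 8, |B| = 4
Dice = 2*0 / (8+4)
= 0 / 12 = 0

0


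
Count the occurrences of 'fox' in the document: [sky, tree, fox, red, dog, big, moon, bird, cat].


Document has 9 words
Scanning for 'fox':
Found at positions: [2]
Count = 1

1


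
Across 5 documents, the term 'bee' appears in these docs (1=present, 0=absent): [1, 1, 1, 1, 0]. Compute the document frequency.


Checking each document for 'bee':
Doc 1: present
Doc 2: present
Doc 3: present
Doc 4: present
Doc 5: absent
df = sum of presences = 1 + 1 + 1 + 1 + 0 = 4

4


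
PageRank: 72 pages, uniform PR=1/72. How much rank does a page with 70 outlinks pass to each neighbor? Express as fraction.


Initial PR = 1/72 = 1/72
Outlinks = 70
Contribution per link = PR / outlinks
= 1/72 / 70
= 1/5040

1/5040


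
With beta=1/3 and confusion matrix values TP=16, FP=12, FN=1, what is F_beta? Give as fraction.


P = TP/(TP+FP) = 16/28 = 4/7
R = TP/(TP+FN) = 16/17 = 16/17
beta^2 = 1/3^2 = 1/9
(1 + beta^2) = 10/9
Numerator = (1+beta^2)*P*R = 640/1071
Denominator = beta^2*P + R = 4/63 + 16/17 = 1076/1071
F_beta = 160/269

160/269


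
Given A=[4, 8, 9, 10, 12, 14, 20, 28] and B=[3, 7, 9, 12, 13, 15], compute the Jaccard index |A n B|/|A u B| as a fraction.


A intersect B = [9, 12]
|A intersect B| = 2
A union B = [3, 4, 7, 8, 9, 10, 12, 13, 14, 15, 20, 28]
|A union B| = 12
Jaccard = 2/12 = 1/6

1/6


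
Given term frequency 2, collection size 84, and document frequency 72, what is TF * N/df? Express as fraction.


TF * (N/df)
= 2 * (84/72)
= 2 * 7/6
= 7/3

7/3


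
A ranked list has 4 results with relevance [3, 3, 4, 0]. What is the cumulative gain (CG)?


Cumulative Gain = sum of relevance scores
Position 1: rel=3, running sum=3
Position 2: rel=3, running sum=6
Position 3: rel=4, running sum=10
Position 4: rel=0, running sum=10
CG = 10

10


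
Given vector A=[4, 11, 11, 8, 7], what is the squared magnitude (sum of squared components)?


|A|^2 = sum of squared components
A[0]^2 = 4^2 = 16
A[1]^2 = 11^2 = 121
A[2]^2 = 11^2 = 121
A[3]^2 = 8^2 = 64
A[4]^2 = 7^2 = 49
Sum = 16 + 121 + 121 + 64 + 49 = 371

371
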